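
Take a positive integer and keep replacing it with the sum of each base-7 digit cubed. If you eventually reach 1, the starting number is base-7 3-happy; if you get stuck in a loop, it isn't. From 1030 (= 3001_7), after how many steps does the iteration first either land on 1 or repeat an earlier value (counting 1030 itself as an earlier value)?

4

1030 = (3,0,0,1)_7 → 28
28 = (4,0)_7 → 64
64 = (1,2,1)_7 → 10
10 = (1,3)_7 → 28  — 28 repeats.
That took 4 steps.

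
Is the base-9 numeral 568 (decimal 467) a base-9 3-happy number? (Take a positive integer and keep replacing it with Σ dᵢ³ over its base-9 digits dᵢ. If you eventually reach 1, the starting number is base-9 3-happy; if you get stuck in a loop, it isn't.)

not base-9 3-happy

467 = (5,6,8)_9 → 5³ + 6³ + 8³ = 853
853 = (1,1,4,7)_9 → 1³ + 1³ + 4³ + 7³ = 409
409 = (5,0,4)_9 → 5³ + 0³ + 4³ = 189
189 = (2,3,0)_9 → 2³ + 3³ + 0³ = 35
35 = (3,8)_9 → 3³ + 8³ = 539
539 = (6,5,8)_9 → 6³ + 5³ + 8³ = 853  — 853 already seen; the sequence cycles without reaching 1.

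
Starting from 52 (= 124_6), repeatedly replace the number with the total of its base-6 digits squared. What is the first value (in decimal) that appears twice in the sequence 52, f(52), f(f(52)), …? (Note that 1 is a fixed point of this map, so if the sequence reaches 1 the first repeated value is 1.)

17

52 = (1,2,4)_6 → 21
21 = (3,3)_6 → 18
18 = (3,0)_6 → 9
9 = (1,3)_6 → 10
10 = (1,4)_6 → 17
17 = (2,5)_6 → 29
29 = (4,5)_6 → 41
41 = (1,0,5)_6 → 26
26 = (4,2)_6 → 20
20 = (3,2)_6 → 13
13 = (2,1)_6 → 5
5 = (5)_6 → 25
25 = (4,1)_6 → 17  — 17 already appeared earlier.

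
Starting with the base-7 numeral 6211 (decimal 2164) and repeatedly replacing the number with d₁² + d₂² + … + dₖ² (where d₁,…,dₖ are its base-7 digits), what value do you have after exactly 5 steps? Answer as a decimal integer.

2164 = (6,2,1,1)_7 → 42
42 = (6,0)_7 → 36
36 = (5,1)_7 → 26
26 = (3,5)_7 → 34
34 = (4,6)_7 → 52

52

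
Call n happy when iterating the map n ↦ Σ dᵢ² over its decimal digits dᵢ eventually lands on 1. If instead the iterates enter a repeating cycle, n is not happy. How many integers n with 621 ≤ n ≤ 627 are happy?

2

621: 621 → 41 → 17 → 50 → 25 → 29 → 85 → 89 → 145 → 42 → 20 → 4 → 16 → 37 → 58 → 89  (repeats 89)
622: 622 → 44 → 32 → 13 → 10 → 1  (reaches 1)
623: 623 → 49 → 97 → 130 → 10 → 1  (reaches 1)
624: 624 → 56 → 61 → 37 → 58 → 89 → 145 → 42 → 20 → 4 → 16 → 37  (repeats 37)
625: 625 → 65 → 61 → 37 → 58 → 89 → 145 → 42 → 20 → 4 → 16 → 37  (repeats 37)
626: 626 → 76 → 85 → 89 → 145 → 42 → 20 → 4 → 16 → 37 → 58 → 89  (repeats 89)
627: 627 → 89 → 145 → 42 → 20 → 4 → 16 → 37 → 58 → 89  (repeats 89)
happy: 622, 623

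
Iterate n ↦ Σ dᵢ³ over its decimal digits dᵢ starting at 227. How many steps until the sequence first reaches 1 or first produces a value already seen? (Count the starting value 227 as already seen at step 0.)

9

227 → 2³ + 2³ + 7³ = 8 + 8 + 343 = 359
359 → 3³ + 5³ + 9³ = 27 + 125 + 729 = 881
881 → 8³ + 8³ + 1³ = 512 + 512 + 1 = 1025
1025 → 1³ + 0³ + 2³ + 5³ = 1 + 0 + 8 + 125 = 134
134 → 1³ + 3³ + 4³ = 1 + 27 + 64 = 92
92 → 9³ + 2³ = 729 + 8 = 737
737 → 7³ + 3³ + 7³ = 343 + 27 + 343 = 713
713 → 7³ + 1³ + 3³ = 343 + 1 + 27 = 371
371 → 3³ + 7³ + 1³ = 27 + 343 + 1 = 371  — 371 repeats.
That took 9 steps.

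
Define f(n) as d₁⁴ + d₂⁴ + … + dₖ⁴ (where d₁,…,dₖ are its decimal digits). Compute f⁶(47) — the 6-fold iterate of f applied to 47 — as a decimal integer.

9219

47 → 4⁴ + 7⁴ = 256 + 2401 = 2657
2657 → 2⁴ + 6⁴ + 5⁴ + 7⁴ = 16 + 1296 + 625 + 2401 = 4338
4338 → 4⁴ + 3⁴ + 3⁴ + 8⁴ = 256 + 81 + 81 + 4096 = 4514
4514 → 4⁴ + 5⁴ + 1⁴ + 4⁴ = 256 + 625 + 1 + 256 = 1138
1138 → 1⁴ + 1⁴ + 3⁴ + 8⁴ = 1 + 1 + 81 + 4096 = 4179
4179 → 4⁴ + 1⁴ + 7⁴ + 9⁴ = 256 + 1 + 2401 + 6561 = 9219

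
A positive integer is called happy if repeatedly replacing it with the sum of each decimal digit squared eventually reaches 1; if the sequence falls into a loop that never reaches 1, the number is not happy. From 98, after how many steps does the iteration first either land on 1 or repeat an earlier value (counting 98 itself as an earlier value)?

98 → 145
145 → 42
42 → 20
20 → 4
4 → 16
16 → 37
37 → 58
58 → 89
89 → 145  — 145 repeats.
That took 9 steps.

9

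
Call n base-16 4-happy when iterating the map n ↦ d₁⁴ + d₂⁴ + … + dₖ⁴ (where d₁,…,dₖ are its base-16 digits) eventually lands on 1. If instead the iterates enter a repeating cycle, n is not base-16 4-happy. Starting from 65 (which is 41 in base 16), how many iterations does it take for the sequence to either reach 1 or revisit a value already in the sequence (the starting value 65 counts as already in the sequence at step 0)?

4

65 = (4,1)_16 → 4⁴ + 1⁴ = 257
257 = (1,0,1)_16 → 1⁴ + 0⁴ + 1⁴ = 2
2 = (2)_16 → 2⁴ = 16
16 = (1,0)_16 → 1⁴ + 0⁴ = 1  — reached 1.
That took 4 steps.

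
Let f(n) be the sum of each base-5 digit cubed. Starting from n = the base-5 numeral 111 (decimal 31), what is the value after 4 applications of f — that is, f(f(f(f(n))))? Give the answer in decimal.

65

31 = (1,1,1)_5 → 3
3 = (3)_5 → 27
27 = (1,0,2)_5 → 9
9 = (1,4)_5 → 65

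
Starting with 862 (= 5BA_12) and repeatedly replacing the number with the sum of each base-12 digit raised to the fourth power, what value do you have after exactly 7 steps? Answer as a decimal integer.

862 = (5,11,10)_12 → 5⁴ + 11⁴ + 10⁴ = 625 + 14641 + 10000 = 25266
25266 = (1,2,7,5,6)_12 → 1⁴ + 2⁴ + 7⁴ + 5⁴ + 6⁴ = 1 + 16 + 2401 + 625 + 1296 = 4339
4339 = (2,6,1,7)_12 → 2⁴ + 6⁴ + 1⁴ + 7⁴ = 16 + 1296 + 1 + 2401 = 3714
3714 = (2,1,9,6)_12 → 2⁴ + 1⁴ + 9⁴ + 6⁴ = 16 + 1 + 6561 + 1296 = 7874
7874 = (4,6,8,2)_12 → 4⁴ + 6⁴ + 8⁴ + 2⁴ = 256 + 1296 + 4096 + 16 = 5664
5664 = (3,3,4,0)_12 → 3⁴ + 3⁴ + 4⁴ + 0⁴ = 81 + 81 + 256 + 0 = 418
418 = (2,10,10)_12 → 2⁴ + 10⁴ + 10⁴ = 16 + 10000 + 10000 = 20016

20016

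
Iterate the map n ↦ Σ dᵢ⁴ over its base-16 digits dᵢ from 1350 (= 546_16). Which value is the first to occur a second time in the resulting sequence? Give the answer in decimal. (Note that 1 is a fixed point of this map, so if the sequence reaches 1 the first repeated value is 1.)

1350 = (5,4,6)_16 → 5⁴ + 4⁴ + 6⁴ = 2177
2177 = (8,8,1)_16 → 8⁴ + 8⁴ + 1⁴ = 8193
8193 = (2,0,0,1)_16 → 2⁴ + 0⁴ + 0⁴ + 1⁴ = 17
17 = (1,1)_16 → 1⁴ + 1⁴ = 2
2 = (2)_16 → 2⁴ = 16
16 = (1,0)_16 → 1⁴ + 0⁴ = 1  — reached the fixed point 1.
1 → 1, so 1 is the first repeated value.

1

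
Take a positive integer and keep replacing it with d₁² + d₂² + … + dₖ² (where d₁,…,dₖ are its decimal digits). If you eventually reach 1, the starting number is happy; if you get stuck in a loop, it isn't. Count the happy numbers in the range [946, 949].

1

946: 946 → 133 → 19 → 82 → 68 → 100 → 1  (reaches 1)
947: 947 → 146 → 53 → 34 → 25 → 29 → 85 → 89 → 145 → 42 → 20 → 4 → 16 → 37 → 58 → 89  (repeats 89)
948: 948 → 161 → 38 → 73 → 58 → 89 → 145 → 42 → 20 → 4 → 16 → 37 → 58  (repeats 58)
949: 949 → 178 → 114 → 18 → 65 → 61 → 37 → 58 → 89 → 145 → 42 → 20 → 4 → 16 → 37  (repeats 37)
happy: 946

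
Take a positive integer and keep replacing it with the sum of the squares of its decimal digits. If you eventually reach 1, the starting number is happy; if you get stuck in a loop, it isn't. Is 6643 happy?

6643 → 6² + 6² + 4² + 3² = 36 + 36 + 16 + 9 = 97
97 → 9² + 7² = 81 + 49 = 130
130 → 1² + 3² + 0² = 1 + 9 + 0 = 10
10 → 1² + 0² = 1 + 0 = 1  — reached 1.

happy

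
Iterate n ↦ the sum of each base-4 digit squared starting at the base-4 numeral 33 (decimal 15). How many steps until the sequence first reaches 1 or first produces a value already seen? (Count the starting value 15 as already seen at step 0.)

15 = (3,3)_4 → 3² + 3² = 18
18 = (1,0,2)_4 → 1² + 0² + 2² = 5
5 = (1,1)_4 → 1² + 1² = 2
2 = (2)_4 → 2² = 4
4 = (1,0)_4 → 1² + 0² = 1  — reached 1.
That took 5 steps.

5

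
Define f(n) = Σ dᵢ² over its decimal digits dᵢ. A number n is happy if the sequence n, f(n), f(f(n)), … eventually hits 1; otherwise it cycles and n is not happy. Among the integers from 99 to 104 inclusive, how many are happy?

2

99: 99 → 162 → 41 → 17 → 50 → 25 → 29 → 85 → 89 → 145 → 42 → 20 → 4 → 16 → 37 → 58 → 89  (repeats 89)
100: 100 → 1  (reaches 1)
101: 101 → 2 → 4 → 16 → 37 → 58 → 89 → 145 → 42 → 20 → 4  (repeats 4)
102: 102 → 5 → 25 → 29 → 85 → 89 → 145 → 42 → 20 → 4 → 16 → 37 → 58 → 89  (repeats 89)
103: 103 → 10 → 1  (reaches 1)
104: 104 → 17 → 50 → 25 → 29 → 85 → 89 → 145 → 42 → 20 → 4 → 16 → 37 → 58 → 89  (repeats 89)
happy: 100, 103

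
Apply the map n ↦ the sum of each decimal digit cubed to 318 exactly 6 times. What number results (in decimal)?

318 → 3³ + 1³ + 8³ = 27 + 1 + 512 = 540
540 → 5³ + 4³ + 0³ = 125 + 64 + 0 = 189
189 → 1³ + 8³ + 9³ = 1 + 512 + 729 = 1242
1242 → 1³ + 2³ + 4³ + 2³ = 1 + 8 + 64 + 8 = 81
81 → 8³ + 1³ = 512 + 1 = 513
513 → 5³ + 1³ + 3³ = 125 + 1 + 27 = 153

153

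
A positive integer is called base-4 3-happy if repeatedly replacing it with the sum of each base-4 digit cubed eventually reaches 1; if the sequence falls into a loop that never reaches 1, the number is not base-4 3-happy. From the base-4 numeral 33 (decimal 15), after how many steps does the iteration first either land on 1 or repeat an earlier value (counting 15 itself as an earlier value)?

4

15 = (3,3)_4 → 54
54 = (3,1,2)_4 → 36
36 = (2,1,0)_4 → 9
9 = (2,1)_4 → 9  — 9 repeats.
That took 4 steps.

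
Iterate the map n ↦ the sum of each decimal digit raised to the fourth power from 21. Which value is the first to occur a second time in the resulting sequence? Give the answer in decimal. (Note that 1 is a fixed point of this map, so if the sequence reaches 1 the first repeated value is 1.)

8208

21 → 2⁴ + 1⁴ = 17
17 → 1⁴ + 7⁴ = 2402
2402 → 2⁴ + 4⁴ + 0⁴ + 2⁴ = 288
288 → 2⁴ + 8⁴ + 8⁴ = 8208
8208 → 8⁴ + 2⁴ + 0⁴ + 8⁴ = 8208  — 8208 already appeared earlier.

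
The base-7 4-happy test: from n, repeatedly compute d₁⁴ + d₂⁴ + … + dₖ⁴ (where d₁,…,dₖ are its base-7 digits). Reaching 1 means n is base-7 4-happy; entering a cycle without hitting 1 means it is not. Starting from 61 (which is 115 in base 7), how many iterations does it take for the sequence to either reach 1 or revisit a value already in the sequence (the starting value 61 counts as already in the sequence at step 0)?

61 = (1,1,5)_7 → 627
627 = (1,5,5,4)_7 → 1507
1507 = (4,2,5,2)_7 → 913
913 = (2,4,4,3)_7 → 609
609 = (1,5,3,0)_7 → 707
707 = (2,0,3,0)_7 → 97
97 = (1,6,6)_7 → 2593
2593 = (1,0,3,6,3)_7 → 1459
1459 = (4,1,5,3)_7 → 963
963 = (2,5,4,4)_7 → 1153
1153 = (3,2,3,5)_7 → 803
803 = (2,2,2,5)_7 → 673
673 = (1,6,5,1)_7 → 1923
1923 = (5,4,1,5)_7 → 1507  — 1507 repeats.
That took 14 steps.

14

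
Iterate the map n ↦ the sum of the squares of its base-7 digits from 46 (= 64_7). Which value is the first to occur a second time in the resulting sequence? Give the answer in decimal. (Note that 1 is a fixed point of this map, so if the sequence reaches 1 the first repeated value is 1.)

46 = (6,4)_7 → 6² + 4² = 52
52 = (1,0,3)_7 → 1² + 0² + 3² = 10
10 = (1,3)_7 → 1² + 3² = 10  — 10 already appeared earlier.

10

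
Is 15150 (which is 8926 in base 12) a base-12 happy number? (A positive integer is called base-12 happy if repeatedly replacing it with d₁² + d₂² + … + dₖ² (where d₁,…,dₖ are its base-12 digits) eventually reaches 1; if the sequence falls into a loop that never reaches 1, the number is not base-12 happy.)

not base-12 happy

15150 = (8,9,2,6)_12 → 8² + 9² + 2² + 6² = 64 + 81 + 4 + 36 = 185
185 = (1,3,5)_12 → 1² + 3² + 5² = 1 + 9 + 25 = 35
35 = (2,11)_12 → 2² + 11² = 4 + 121 = 125
125 = (10,5)_12 → 10² + 5² = 100 + 25 = 125  — 125 already seen; the sequence cycles without reaching 1.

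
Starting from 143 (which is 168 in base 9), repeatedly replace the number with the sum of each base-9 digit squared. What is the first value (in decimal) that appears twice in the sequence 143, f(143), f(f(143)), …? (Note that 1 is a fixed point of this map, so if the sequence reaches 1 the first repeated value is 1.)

143 = (1,6,8)_9 → 1² + 6² + 8² = 1 + 36 + 64 = 101
101 = (1,2,2)_9 → 1² + 2² + 2² = 1 + 4 + 4 = 9
9 = (1,0)_9 → 1² + 0² = 1 + 0 = 1  — reached the fixed point 1.
1 → 1, so 1 is the first repeated value.

1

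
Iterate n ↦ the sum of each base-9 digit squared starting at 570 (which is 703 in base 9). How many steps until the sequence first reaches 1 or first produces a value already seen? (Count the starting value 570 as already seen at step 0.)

570 = (7,0,3)_9 → 58
58 = (6,4)_9 → 52
52 = (5,7)_9 → 74
74 = (8,2)_9 → 68
68 = (7,5)_9 → 74  — 74 repeats.
That took 5 steps.

5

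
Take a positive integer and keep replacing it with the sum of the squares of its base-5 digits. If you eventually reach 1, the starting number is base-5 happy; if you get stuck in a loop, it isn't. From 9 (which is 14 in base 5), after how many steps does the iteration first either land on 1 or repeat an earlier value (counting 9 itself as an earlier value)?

9 = (1,4)_5 → 1² + 4² = 17
17 = (3,2)_5 → 3² + 2² = 13
13 = (2,3)_5 → 2² + 3² = 13  — 13 repeats.
That took 3 steps.

3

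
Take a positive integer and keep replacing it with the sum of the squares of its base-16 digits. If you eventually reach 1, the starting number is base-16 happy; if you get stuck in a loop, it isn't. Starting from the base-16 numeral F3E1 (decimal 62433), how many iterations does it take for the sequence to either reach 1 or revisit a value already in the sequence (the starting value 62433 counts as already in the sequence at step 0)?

62433 = (15,3,14,1)_16 → 15² + 3² + 14² + 1² = 225 + 9 + 196 + 1 = 431
431 = (1,10,15)_16 → 1² + 10² + 15² = 1 + 100 + 225 = 326
326 = (1,4,6)_16 → 1² + 4² + 6² = 1 + 16 + 36 = 53
53 = (3,5)_16 → 3² + 5² = 9 + 25 = 34
34 = (2,2)_16 → 2² + 2² = 4 + 4 = 8
8 = (8)_16 → 8² = 64
64 = (4,0)_16 → 4² + 0² = 16 + 0 = 16
16 = (1,0)_16 → 1² + 0² = 1 + 0 = 1  — reached 1.
That took 8 steps.

8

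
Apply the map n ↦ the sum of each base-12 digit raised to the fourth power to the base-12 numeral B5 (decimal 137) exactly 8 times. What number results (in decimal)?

16833

137 = (11,5)_12 → 15266
15266 = (8,10,0,2)_12 → 14112
14112 = (8,2,0,0)_12 → 4112
4112 = (2,4,6,8)_12 → 5664
5664 = (3,3,4,0)_12 → 418
418 = (2,10,10)_12 → 20016
20016 = (11,7,0,0)_12 → 17042
17042 = (9,10,4,2)_12 → 16833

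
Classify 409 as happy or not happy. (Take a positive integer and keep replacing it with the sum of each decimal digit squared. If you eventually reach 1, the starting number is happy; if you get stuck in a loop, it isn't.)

happy

409 → 4² + 0² + 9² = 16 + 0 + 81 = 97
97 → 9² + 7² = 81 + 49 = 130
130 → 1² + 3² + 0² = 1 + 9 + 0 = 10
10 → 1² + 0² = 1 + 0 = 1  — reached 1.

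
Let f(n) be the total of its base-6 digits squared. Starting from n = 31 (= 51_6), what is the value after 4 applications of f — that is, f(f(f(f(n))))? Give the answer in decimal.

5

31 = (5,1)_6 → 5² + 1² = 26
26 = (4,2)_6 → 4² + 2² = 20
20 = (3,2)_6 → 3² + 2² = 13
13 = (2,1)_6 → 2² + 1² = 5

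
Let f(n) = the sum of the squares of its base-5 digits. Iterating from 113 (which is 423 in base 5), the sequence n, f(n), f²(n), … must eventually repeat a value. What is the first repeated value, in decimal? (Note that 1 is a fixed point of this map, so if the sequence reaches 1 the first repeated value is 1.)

113 = (4,2,3)_5 → 4² + 2² + 3² = 16 + 4 + 9 = 29
29 = (1,0,4)_5 → 1² + 0² + 4² = 1 + 0 + 16 = 17
17 = (3,2)_5 → 3² + 2² = 9 + 4 = 13
13 = (2,3)_5 → 2² + 3² = 4 + 9 = 13  — 13 already appeared earlier.

13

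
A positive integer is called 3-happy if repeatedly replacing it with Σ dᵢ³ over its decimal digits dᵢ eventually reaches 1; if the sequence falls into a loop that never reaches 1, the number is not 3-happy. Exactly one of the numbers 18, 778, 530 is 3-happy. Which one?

778

18: 18 → 513 → 153 → 153  — repeats 153 (not 3-happy)
778: 778 → 1198 → 1243 → 100 → 1  — reaches 1 (3-happy)
530: 530 → 152 → 134 → 92 → 737 → 713 → 371 → 371  — repeats 371 (not 3-happy)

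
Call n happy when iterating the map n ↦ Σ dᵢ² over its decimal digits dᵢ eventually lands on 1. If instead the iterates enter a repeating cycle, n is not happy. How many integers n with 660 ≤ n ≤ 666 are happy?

660: 660 → 72 → 53 → 34 → 25 → 29 → 85 → 89 → 145 → 42 → 20 → 4 → 16 → 37 → 58 → 89  (repeats 89)
661: 661 → 73 → 58 → 89 → 145 → 42 → 20 → 4 → 16 → 37 → 58  (repeats 58)
662: 662 → 76 → 85 → 89 → 145 → 42 → 20 → 4 → 16 → 37 → 58 → 89  (repeats 89)
663: 663 → 81 → 65 → 61 → 37 → 58 → 89 → 145 → 42 → 20 → 4 → 16 → 37  (repeats 37)
664: 664 → 88 → 128 → 69 → 117 → 51 → 26 → 40 → 16 → 37 → 58 → 89 → 145 → 42 → 20 → 4 → 16  (repeats 16)
665: 665 → 97 → 130 → 10 → 1  (reaches 1)
666: 666 → 108 → 65 → 61 → 37 → 58 → 89 → 145 → 42 → 20 → 4 → 16 → 37  (repeats 37)
happy: 665

1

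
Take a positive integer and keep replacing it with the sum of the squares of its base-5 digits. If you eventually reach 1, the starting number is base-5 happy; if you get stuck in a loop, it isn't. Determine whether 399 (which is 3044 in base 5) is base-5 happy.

base-5 happy

399 = (3,0,4,4)_5 → 3² + 0² + 4² + 4² = 41
41 = (1,3,1)_5 → 1² + 3² + 1² = 11
11 = (2,1)_5 → 2² + 1² = 5
5 = (1,0)_5 → 1² + 0² = 1  — reached 1.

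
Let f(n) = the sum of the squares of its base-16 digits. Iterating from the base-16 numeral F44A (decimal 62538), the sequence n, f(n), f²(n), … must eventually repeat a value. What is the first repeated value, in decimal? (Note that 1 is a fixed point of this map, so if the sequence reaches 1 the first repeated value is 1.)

146

62538 = (15,4,4,10)_16 → 15² + 4² + 4² + 10² = 225 + 16 + 16 + 100 = 357
357 = (1,6,5)_16 → 1² + 6² + 5² = 1 + 36 + 25 = 62
62 = (3,14)_16 → 3² + 14² = 9 + 196 = 205
205 = (12,13)_16 → 12² + 13² = 144 + 169 = 313
313 = (1,3,9)_16 → 1² + 3² + 9² = 1 + 9 + 81 = 91
91 = (5,11)_16 → 5² + 11² = 25 + 121 = 146
146 = (9,2)_16 → 9² + 2² = 81 + 4 = 85
85 = (5,5)_16 → 5² + 5² = 25 + 25 = 50
50 = (3,2)_16 → 3² + 2² = 9 + 4 = 13
13 = (13)_16 → 13² = 169
169 = (10,9)_16 → 10² + 9² = 100 + 81 = 181
181 = (11,5)_16 → 11² + 5² = 121 + 25 = 146  — 146 already appeared earlier.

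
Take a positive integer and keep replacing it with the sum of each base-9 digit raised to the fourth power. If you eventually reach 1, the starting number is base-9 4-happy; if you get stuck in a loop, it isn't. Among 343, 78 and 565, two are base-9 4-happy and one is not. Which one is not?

343: 343 → 273 → 243 → 81 → 1  — reaches 1 (base-9 4-happy)
78: 78 → 5392 → 3108 → 434 → 722 → 8208 → 114 → 1378 → 4098 → 1956 → 1394 → 8194 → 290 → 722  — repeats 722 (not base-9 4-happy)
565: 565 → 7793 → 5395 → 3363 → 2433 → 243 → 81 → 1  — reaches 1 (base-9 4-happy)

78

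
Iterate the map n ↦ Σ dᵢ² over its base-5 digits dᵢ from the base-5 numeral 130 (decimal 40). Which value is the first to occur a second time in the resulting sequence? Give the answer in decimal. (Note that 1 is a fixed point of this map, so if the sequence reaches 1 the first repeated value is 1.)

40 = (1,3,0)_5 → 1² + 3² + 0² = 1 + 9 + 0 = 10
10 = (2,0)_5 → 2² + 0² = 4 + 0 = 4
4 = (4)_5 → 4² = 16
16 = (3,1)_5 → 3² + 1² = 9 + 1 = 10  — 10 already appeared earlier.

10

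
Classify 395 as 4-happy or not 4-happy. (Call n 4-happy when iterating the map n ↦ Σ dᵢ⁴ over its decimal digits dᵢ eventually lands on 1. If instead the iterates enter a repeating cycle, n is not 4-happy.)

395 → 3⁴ + 9⁴ + 5⁴ = 7267
7267 → 7⁴ + 2⁴ + 6⁴ + 7⁴ = 6114
6114 → 6⁴ + 1⁴ + 1⁴ + 4⁴ = 1554
1554 → 1⁴ + 5⁴ + 5⁴ + 4⁴ = 1507
1507 → 1⁴ + 5⁴ + 0⁴ + 7⁴ = 3027
3027 → 3⁴ + 0⁴ + 2⁴ + 7⁴ = 2498
2498 → 2⁴ + 4⁴ + 9⁴ + 8⁴ = 10929
10929 → 1⁴ + 0⁴ + 9⁴ + 2⁴ + 9⁴ = 13139
13139 → 1⁴ + 3⁴ + 1⁴ + 3⁴ + 9⁴ = 6725
6725 → 6⁴ + 7⁴ + 2⁴ + 5⁴ = 4338
4338 → 4⁴ + 3⁴ + 3⁴ + 8⁴ = 4514
4514 → 4⁴ + 5⁴ + 1⁴ + 4⁴ = 1138
1138 → 1⁴ + 1⁴ + 3⁴ + 8⁴ = 4179
4179 → 4⁴ + 1⁴ + 7⁴ + 9⁴ = 9219
9219 → 9⁴ + 2⁴ + 1⁴ + 9⁴ = 13139  — 13139 already seen; the sequence cycles without reaching 1.

not 4-happy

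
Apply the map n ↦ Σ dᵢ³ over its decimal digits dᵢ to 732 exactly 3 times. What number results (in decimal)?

1032

732 → 7³ + 3³ + 2³ = 343 + 27 + 8 = 378
378 → 3³ + 7³ + 8³ = 27 + 343 + 512 = 882
882 → 8³ + 8³ + 2³ = 512 + 512 + 8 = 1032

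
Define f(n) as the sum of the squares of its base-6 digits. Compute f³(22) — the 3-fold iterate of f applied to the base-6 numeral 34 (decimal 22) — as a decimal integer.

22 = (3,4)_6 → 3² + 4² = 25
25 = (4,1)_6 → 4² + 1² = 17
17 = (2,5)_6 → 2² + 5² = 29

29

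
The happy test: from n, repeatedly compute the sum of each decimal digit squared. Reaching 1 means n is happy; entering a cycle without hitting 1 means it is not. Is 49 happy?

49 → 4² + 9² = 97
97 → 9² + 7² = 130
130 → 1² + 3² + 0² = 10
10 → 1² + 0² = 1  — reached 1.

happy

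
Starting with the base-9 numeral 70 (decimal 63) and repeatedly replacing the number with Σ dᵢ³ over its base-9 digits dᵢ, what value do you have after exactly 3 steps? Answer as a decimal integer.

63 = (7,0)_9 → 7³ + 0³ = 343
343 = (4,2,1)_9 → 4³ + 2³ + 1³ = 73
73 = (8,1)_9 → 8³ + 1³ = 513

513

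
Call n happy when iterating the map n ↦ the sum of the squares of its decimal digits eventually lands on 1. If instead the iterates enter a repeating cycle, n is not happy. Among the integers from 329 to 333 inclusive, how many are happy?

2

329: 329 → 94 → 97 → 130 → 10 → 1  (reaches 1)
330: 330 → 18 → 65 → 61 → 37 → 58 → 89 → 145 → 42 → 20 → 4 → 16 → 37  (repeats 37)
331: 331 → 19 → 82 → 68 → 100 → 1  (reaches 1)
332: 332 → 22 → 8 → 64 → 52 → 29 → 85 → 89 → 145 → 42 → 20 → 4 → 16 → 37 → 58 → 89  (repeats 89)
333: 333 → 27 → 53 → 34 → 25 → 29 → 85 → 89 → 145 → 42 → 20 → 4 → 16 → 37 → 58 → 89  (repeats 89)
happy: 329, 331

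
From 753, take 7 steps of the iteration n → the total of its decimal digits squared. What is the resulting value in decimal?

20

753 → 7² + 5² + 3² = 83
83 → 8² + 3² = 73
73 → 7² + 3² = 58
58 → 5² + 8² = 89
89 → 8² + 9² = 145
145 → 1² + 4² + 5² = 42
42 → 4² + 2² = 20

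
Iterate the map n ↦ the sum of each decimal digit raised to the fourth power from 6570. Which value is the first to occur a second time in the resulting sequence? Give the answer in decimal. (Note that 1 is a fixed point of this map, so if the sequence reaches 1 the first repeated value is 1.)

6570 → 4322
4322 → 369
369 → 7938
7938 → 13139
13139 → 6725
6725 → 4338
4338 → 4514
4514 → 1138
1138 → 4179
4179 → 9219
9219 → 13139  — 13139 already appeared earlier.

13139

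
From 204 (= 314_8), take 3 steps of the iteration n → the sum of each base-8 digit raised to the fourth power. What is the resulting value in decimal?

34

204 = (3,1,4)_8 → 3⁴ + 1⁴ + 4⁴ = 338
338 = (5,2,2)_8 → 5⁴ + 2⁴ + 2⁴ = 657
657 = (1,2,2,1)_8 → 1⁴ + 2⁴ + 2⁴ + 1⁴ = 34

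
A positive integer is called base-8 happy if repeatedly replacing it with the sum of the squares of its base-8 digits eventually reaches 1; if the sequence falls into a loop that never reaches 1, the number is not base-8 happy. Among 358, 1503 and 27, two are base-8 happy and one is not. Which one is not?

358: 358 → 77 → 27 → 18 → 8 → 1  — reaches 1 (base-8 happy)
1503: 1503 → 111 → 75 → 11 → 10 → 5 → 25 → 10  — repeats 10 (not base-8 happy)
27: 27 → 18 → 8 → 1  — reaches 1 (base-8 happy)

1503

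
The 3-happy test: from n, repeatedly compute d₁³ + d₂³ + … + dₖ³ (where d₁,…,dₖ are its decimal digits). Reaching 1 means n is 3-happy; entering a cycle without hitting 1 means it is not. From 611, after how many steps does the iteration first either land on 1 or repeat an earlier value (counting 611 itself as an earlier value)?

8

611 → 6³ + 1³ + 1³ = 216 + 1 + 1 = 218
218 → 2³ + 1³ + 8³ = 8 + 1 + 512 = 521
521 → 5³ + 2³ + 1³ = 125 + 8 + 1 = 134
134 → 1³ + 3³ + 4³ = 1 + 27 + 64 = 92
92 → 9³ + 2³ = 729 + 8 = 737
737 → 7³ + 3³ + 7³ = 343 + 27 + 343 = 713
713 → 7³ + 1³ + 3³ = 343 + 1 + 27 = 371
371 → 3³ + 7³ + 1³ = 27 + 343 + 1 = 371  — 371 repeats.
That took 8 steps.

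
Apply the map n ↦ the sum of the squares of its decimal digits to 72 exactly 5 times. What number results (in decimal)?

85

72 → 7² + 2² = 53
53 → 5² + 3² = 34
34 → 3² + 4² = 25
25 → 2² + 5² = 29
29 → 2² + 9² = 85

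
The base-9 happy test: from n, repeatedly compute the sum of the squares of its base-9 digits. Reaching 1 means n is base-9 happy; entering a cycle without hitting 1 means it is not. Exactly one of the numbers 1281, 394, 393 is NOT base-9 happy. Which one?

1281: 1281 → 95 → 27 → 9 → 1  — reaches 1 (base-9 happy)
394: 394 → 114 → 46 → 26 → 68 → 74 → 68  — repeats 68 (not base-9 happy)
393: 393 → 101 → 9 → 1  — reaches 1 (base-9 happy)

394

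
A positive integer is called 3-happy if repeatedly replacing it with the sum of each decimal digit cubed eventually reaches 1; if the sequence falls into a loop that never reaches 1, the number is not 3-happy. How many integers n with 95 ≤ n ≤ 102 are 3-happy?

1

95: 95 → 854 → 701 → 344 → 155 → 251 → 134 → 92 → 737 → 713 → 371 → 371  — not 3-happy
96: 96 → 945 → 918 → 1242 → 81 → 513 → 153 → 153  — not 3-happy
97: 97 → 1072 → 352 → 160 → 217 → 352  — not 3-happy
98: 98 → 1241 → 74 → 407 → 407  — not 3-happy
99: 99 → 1458 → 702 → 351 → 153 → 153  — not 3-happy
100: 100 → 1  — 3-happy
101: 101 → 2 → 8 → 512 → 134 → 92 → 737 → 713 → 371 → 371  — not 3-happy
102: 102 → 9 → 729 → 1080 → 513 → 153 → 153  — not 3-happy
3-happy: 100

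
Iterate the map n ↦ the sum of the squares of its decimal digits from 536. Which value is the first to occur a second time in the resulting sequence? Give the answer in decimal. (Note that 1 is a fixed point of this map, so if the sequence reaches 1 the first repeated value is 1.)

536 → 70
70 → 49
49 → 97
97 → 130
130 → 10
10 → 1  — reached the fixed point 1.
1 → 1, so 1 is the first repeated value.

1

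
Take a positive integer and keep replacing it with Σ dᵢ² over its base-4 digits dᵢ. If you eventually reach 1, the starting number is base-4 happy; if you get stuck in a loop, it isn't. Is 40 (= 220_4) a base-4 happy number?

base-4 happy

40 = (2,2,0)_4 → 2² + 2² + 0² = 4 + 4 + 0 = 8
8 = (2,0)_4 → 2² + 0² = 4 + 0 = 4
4 = (1,0)_4 → 1² + 0² = 1 + 0 = 1  — reached 1.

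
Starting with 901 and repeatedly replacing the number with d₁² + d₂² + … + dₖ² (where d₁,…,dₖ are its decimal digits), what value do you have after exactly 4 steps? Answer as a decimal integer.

1

901 → 82
82 → 68
68 → 100
100 → 1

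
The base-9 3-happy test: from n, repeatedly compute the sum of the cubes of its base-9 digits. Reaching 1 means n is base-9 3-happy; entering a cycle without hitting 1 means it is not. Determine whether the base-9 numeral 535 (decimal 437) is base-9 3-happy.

base-9 3-happy

437 = (5,3,5)_9 → 5³ + 3³ + 5³ = 277
277 = (3,3,7)_9 → 3³ + 3³ + 7³ = 397
397 = (4,8,1)_9 → 4³ + 8³ + 1³ = 577
577 = (7,1,1)_9 → 7³ + 1³ + 1³ = 345
345 = (4,2,3)_9 → 4³ + 2³ + 3³ = 99
99 = (1,2,0)_9 → 1³ + 2³ + 0³ = 9
9 = (1,0)_9 → 1³ + 0³ = 1  — reached 1.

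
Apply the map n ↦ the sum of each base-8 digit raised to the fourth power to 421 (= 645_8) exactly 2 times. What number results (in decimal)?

421 = (6,4,5)_8 → 6⁴ + 4⁴ + 5⁴ = 1296 + 256 + 625 = 2177
2177 = (4,2,0,1)_8 → 4⁴ + 2⁴ + 0⁴ + 1⁴ = 256 + 16 + 0 + 1 = 273

273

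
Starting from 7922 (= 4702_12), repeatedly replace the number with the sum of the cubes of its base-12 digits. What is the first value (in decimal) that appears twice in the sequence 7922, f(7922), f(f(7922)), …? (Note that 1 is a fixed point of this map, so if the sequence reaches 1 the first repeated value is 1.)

7922 = (4,7,0,2)_12 → 4³ + 7³ + 0³ + 2³ = 64 + 343 + 0 + 8 = 415
415 = (2,10,7)_12 → 2³ + 10³ + 7³ = 8 + 1000 + 343 = 1351
1351 = (9,4,7)_12 → 9³ + 4³ + 7³ = 729 + 64 + 343 = 1136
1136 = (7,10,8)_12 → 7³ + 10³ + 8³ = 343 + 1000 + 512 = 1855
1855 = (1,0,10,7)_12 → 1³ + 0³ + 10³ + 7³ = 1 + 0 + 1000 + 343 = 1344
1344 = (9,4,0)_12 → 9³ + 4³ + 0³ = 729 + 64 + 0 = 793
793 = (5,6,1)_12 → 5³ + 6³ + 1³ = 125 + 216 + 1 = 342
342 = (2,4,6)_12 → 2³ + 4³ + 6³ = 8 + 64 + 216 = 288
288 = (2,0,0)_12 → 2³ + 0³ + 0³ = 8 + 0 + 0 = 8
8 = (8)_12 → 8³ = 512
512 = (3,6,8)_12 → 3³ + 6³ + 8³ = 27 + 216 + 512 = 755
755 = (5,2,11)_12 → 5³ + 2³ + 11³ = 125 + 8 + 1331 = 1464
1464 = (10,2,0)_12 → 10³ + 2³ + 0³ = 1000 + 8 + 0 = 1008
1008 = (7,0,0)_12 → 7³ + 0³ + 0³ = 343 + 0 + 0 = 343
343 = (2,4,7)_12 → 2³ + 4³ + 7³ = 8 + 64 + 343 = 415  — 415 already appeared earlier.

415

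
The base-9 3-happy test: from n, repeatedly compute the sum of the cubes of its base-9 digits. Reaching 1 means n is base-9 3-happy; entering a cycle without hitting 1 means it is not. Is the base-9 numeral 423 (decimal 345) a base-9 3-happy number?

345 = (4,2,3)_9 → 99
99 = (1,2,0)_9 → 9
9 = (1,0)_9 → 1  — reached 1.

base-9 3-happy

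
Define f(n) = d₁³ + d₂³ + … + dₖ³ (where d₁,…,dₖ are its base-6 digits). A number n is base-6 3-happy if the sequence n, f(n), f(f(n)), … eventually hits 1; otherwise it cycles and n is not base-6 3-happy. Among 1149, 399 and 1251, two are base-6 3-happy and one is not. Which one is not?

1149

1149: 1149 → 278 → 74 → 16 → 72 → 8 → 9 → 28 → 128 → 62 → 73 → 9  — repeats 9 (not base-6 3-happy)
399: 399 → 153 → 92 → 43 → 3 → 27 → 91 → 36 → 1  — reaches 1 (base-6 3-happy)
1251: 1251 → 280 → 130 → 118 → 92 → 43 → 3 → 27 → 91 → 36 → 1  — reaches 1 (base-6 3-happy)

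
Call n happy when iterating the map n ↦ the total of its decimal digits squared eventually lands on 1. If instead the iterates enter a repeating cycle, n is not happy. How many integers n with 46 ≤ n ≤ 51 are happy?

1

46: 46 → 52 → 29 → 85 → 89 → 145 → 42 → 20 → 4 → 16 → 37 → 58 → 89  (repeats 89)
47: 47 → 65 → 61 → 37 → 58 → 89 → 145 → 42 → 20 → 4 → 16 → 37  (repeats 37)
48: 48 → 80 → 64 → 52 → 29 → 85 → 89 → 145 → 42 → 20 → 4 → 16 → 37 → 58 → 89  (repeats 89)
49: 49 → 97 → 130 → 10 → 1  (reaches 1)
50: 50 → 25 → 29 → 85 → 89 → 145 → 42 → 20 → 4 → 16 → 37 → 58 → 89  (repeats 89)
51: 51 → 26 → 40 → 16 → 37 → 58 → 89 → 145 → 42 → 20 → 4 → 16  (repeats 16)
happy: 49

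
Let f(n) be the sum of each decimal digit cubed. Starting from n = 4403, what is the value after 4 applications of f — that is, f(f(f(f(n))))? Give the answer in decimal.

92

4403 → 4³ + 4³ + 0³ + 3³ = 64 + 64 + 0 + 27 = 155
155 → 1³ + 5³ + 5³ = 1 + 125 + 125 = 251
251 → 2³ + 5³ + 1³ = 8 + 125 + 1 = 134
134 → 1³ + 3³ + 4³ = 1 + 27 + 64 = 92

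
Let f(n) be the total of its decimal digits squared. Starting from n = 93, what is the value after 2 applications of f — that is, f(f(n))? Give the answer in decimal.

93 → 9² + 3² = 81 + 9 = 90
90 → 9² + 0² = 81 + 0 = 81

81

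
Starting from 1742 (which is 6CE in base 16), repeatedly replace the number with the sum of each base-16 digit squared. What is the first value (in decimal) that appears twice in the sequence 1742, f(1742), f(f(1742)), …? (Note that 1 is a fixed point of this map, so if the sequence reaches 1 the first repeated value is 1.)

1742 = (6,12,14)_16 → 6² + 12² + 14² = 376
376 = (1,7,8)_16 → 1² + 7² + 8² = 114
114 = (7,2)_16 → 7² + 2² = 53
53 = (3,5)_16 → 3² + 5² = 34
34 = (2,2)_16 → 2² + 2² = 8
8 = (8)_16 → 8² = 64
64 = (4,0)_16 → 4² + 0² = 16
16 = (1,0)_16 → 1² + 0² = 1  — reached the fixed point 1.
1 → 1, so 1 is the first repeated value.

1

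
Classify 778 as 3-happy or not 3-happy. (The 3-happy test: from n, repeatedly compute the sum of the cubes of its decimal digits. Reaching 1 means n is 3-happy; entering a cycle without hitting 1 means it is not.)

778 → 1198
1198 → 1243
1243 → 100
100 → 1  — reached 1.

3-happy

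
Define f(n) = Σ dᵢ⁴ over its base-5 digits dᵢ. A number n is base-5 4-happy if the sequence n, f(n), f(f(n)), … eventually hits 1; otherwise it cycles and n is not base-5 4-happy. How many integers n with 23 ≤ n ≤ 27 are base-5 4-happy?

23: 23 → 337 → 129 → 257 → 33 → 83 → 163 → 99 → 593 → 499 → 849 → 595 → 593  — not base-5 4-happy
24: 24 → 512 → 288 → 114 → 528 → 338 → 194 → 354 → 528  — not base-5 4-happy
25: 25 → 1  — base-5 4-happy
26: 26 → 2 → 16 → 82 → 98 → 418 → 244 → 594 → 674 → 514 → 528 → 338 → 194 → 354 → 528  — not base-5 4-happy
27: 27 → 17 → 97 → 353 → 353  — not base-5 4-happy
base-5 4-happy: 25

1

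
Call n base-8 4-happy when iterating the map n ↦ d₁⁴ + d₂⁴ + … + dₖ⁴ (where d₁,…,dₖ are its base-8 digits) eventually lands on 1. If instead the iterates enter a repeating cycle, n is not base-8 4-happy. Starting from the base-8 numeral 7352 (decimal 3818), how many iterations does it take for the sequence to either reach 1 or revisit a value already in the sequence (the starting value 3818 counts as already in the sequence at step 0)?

3818 = (7,3,5,2)_8 → 7⁴ + 3⁴ + 5⁴ + 2⁴ = 2401 + 81 + 625 + 16 = 3123
3123 = (6,0,6,3)_8 → 6⁴ + 0⁴ + 6⁴ + 3⁴ = 1296 + 0 + 1296 + 81 = 2673
2673 = (5,1,6,1)_8 → 5⁴ + 1⁴ + 6⁴ + 1⁴ = 625 + 1 + 1296 + 1 = 1923
1923 = (3,6,0,3)_8 → 3⁴ + 6⁴ + 0⁴ + 3⁴ = 81 + 1296 + 0 + 81 = 1458
1458 = (2,6,6,2)_8 → 2⁴ + 6⁴ + 6⁴ + 2⁴ = 16 + 1296 + 1296 + 16 = 2624
2624 = (5,1,0,0)_8 → 5⁴ + 1⁴ + 0⁴ + 0⁴ = 625 + 1 + 0 + 0 = 626
626 = (1,1,6,2)_8 → 1⁴ + 1⁴ + 6⁴ + 2⁴ = 1 + 1 + 1296 + 16 = 1314
1314 = (2,4,4,2)_8 → 2⁴ + 4⁴ + 4⁴ + 2⁴ = 16 + 256 + 256 + 16 = 544
544 = (1,0,4,0)_8 → 1⁴ + 0⁴ + 4⁴ + 0⁴ = 1 + 0 + 256 + 0 = 257
257 = (4,0,1)_8 → 4⁴ + 0⁴ + 1⁴ = 256 + 0 + 1 = 257  — 257 repeats.
That took 10 steps.

10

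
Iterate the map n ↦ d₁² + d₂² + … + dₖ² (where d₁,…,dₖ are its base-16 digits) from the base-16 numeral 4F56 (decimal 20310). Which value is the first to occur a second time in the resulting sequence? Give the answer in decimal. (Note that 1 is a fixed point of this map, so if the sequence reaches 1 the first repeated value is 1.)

169

20310 = (4,15,5,6)_16 → 302
302 = (1,2,14)_16 → 201
201 = (12,9)_16 → 225
225 = (14,1)_16 → 197
197 = (12,5)_16 → 169
169 = (10,9)_16 → 181
181 = (11,5)_16 → 146
146 = (9,2)_16 → 85
85 = (5,5)_16 → 50
50 = (3,2)_16 → 13
13 = (13)_16 → 169  — 169 already appeared earlier.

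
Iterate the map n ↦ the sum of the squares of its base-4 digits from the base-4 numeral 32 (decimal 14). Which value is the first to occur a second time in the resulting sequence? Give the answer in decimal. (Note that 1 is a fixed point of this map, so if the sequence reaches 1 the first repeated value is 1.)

14 = (3,2)_4 → 3² + 2² = 13
13 = (3,1)_4 → 3² + 1² = 10
10 = (2,2)_4 → 2² + 2² = 8
8 = (2,0)_4 → 2² + 0² = 4
4 = (1,0)_4 → 1² + 0² = 1  — reached the fixed point 1.
1 → 1, so 1 is the first repeated value.

1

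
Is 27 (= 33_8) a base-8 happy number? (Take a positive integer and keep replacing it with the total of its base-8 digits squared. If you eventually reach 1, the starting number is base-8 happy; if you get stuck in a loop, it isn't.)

base-8 happy

27 = (3,3)_8 → 3² + 3² = 9 + 9 = 18
18 = (2,2)_8 → 2² + 2² = 4 + 4 = 8
8 = (1,0)_8 → 1² + 0² = 1 + 0 = 1  — reached 1.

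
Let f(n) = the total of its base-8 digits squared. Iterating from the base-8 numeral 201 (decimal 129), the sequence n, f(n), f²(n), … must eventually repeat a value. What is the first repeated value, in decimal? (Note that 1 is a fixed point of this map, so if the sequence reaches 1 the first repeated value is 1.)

129 = (2,0,1)_8 → 2² + 0² + 1² = 4 + 0 + 1 = 5
5 = (5)_8 → 5² = 25
25 = (3,1)_8 → 3² + 1² = 9 + 1 = 10
10 = (1,2)_8 → 1² + 2² = 1 + 4 = 5  — 5 already appeared earlier.

5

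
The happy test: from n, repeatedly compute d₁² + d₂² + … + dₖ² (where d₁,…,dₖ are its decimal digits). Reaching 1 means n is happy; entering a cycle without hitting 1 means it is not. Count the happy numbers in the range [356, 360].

1

356: 356 → 70 → 49 → 97 → 130 → 10 → 1  (reaches 1)
357: 357 → 83 → 73 → 58 → 89 → 145 → 42 → 20 → 4 → 16 → 37 → 58  (repeats 58)
358: 358 → 98 → 145 → 42 → 20 → 4 → 16 → 37 → 58 → 89 → 145  (repeats 145)
359: 359 → 115 → 27 → 53 → 34 → 25 → 29 → 85 → 89 → 145 → 42 → 20 → 4 → 16 → 37 → 58 → 89  (repeats 89)
360: 360 → 45 → 41 → 17 → 50 → 25 → 29 → 85 → 89 → 145 → 42 → 20 → 4 → 16 → 37 → 58 → 89  (repeats 89)
happy: 356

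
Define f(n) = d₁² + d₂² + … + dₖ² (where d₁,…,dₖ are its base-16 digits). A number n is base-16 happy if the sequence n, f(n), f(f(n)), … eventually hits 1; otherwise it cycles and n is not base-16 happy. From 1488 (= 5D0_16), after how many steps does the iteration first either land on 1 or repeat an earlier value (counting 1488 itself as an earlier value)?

1488 = (5,13,0)_16 → 5² + 13² + 0² = 194
194 = (12,2)_16 → 12² + 2² = 148
148 = (9,4)_16 → 9² + 4² = 97
97 = (6,1)_16 → 6² + 1² = 37
37 = (2,5)_16 → 2² + 5² = 29
29 = (1,13)_16 → 1² + 13² = 170
170 = (10,10)_16 → 10² + 10² = 200
200 = (12,8)_16 → 12² + 8² = 208
208 = (13,0)_16 → 13² + 0² = 169
169 = (10,9)_16 → 10² + 9² = 181
181 = (11,5)_16 → 11² + 5² = 146
146 = (9,2)_16 → 9² + 2² = 85
85 = (5,5)_16 → 5² + 5² = 50
50 = (3,2)_16 → 3² + 2² = 13
13 = (13)_16 → 13² = 169  — 169 repeats.
That took 15 steps.

15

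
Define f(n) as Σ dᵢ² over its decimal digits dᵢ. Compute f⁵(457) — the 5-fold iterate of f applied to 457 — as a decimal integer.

457 → 90
90 → 81
81 → 65
65 → 61
61 → 37

37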